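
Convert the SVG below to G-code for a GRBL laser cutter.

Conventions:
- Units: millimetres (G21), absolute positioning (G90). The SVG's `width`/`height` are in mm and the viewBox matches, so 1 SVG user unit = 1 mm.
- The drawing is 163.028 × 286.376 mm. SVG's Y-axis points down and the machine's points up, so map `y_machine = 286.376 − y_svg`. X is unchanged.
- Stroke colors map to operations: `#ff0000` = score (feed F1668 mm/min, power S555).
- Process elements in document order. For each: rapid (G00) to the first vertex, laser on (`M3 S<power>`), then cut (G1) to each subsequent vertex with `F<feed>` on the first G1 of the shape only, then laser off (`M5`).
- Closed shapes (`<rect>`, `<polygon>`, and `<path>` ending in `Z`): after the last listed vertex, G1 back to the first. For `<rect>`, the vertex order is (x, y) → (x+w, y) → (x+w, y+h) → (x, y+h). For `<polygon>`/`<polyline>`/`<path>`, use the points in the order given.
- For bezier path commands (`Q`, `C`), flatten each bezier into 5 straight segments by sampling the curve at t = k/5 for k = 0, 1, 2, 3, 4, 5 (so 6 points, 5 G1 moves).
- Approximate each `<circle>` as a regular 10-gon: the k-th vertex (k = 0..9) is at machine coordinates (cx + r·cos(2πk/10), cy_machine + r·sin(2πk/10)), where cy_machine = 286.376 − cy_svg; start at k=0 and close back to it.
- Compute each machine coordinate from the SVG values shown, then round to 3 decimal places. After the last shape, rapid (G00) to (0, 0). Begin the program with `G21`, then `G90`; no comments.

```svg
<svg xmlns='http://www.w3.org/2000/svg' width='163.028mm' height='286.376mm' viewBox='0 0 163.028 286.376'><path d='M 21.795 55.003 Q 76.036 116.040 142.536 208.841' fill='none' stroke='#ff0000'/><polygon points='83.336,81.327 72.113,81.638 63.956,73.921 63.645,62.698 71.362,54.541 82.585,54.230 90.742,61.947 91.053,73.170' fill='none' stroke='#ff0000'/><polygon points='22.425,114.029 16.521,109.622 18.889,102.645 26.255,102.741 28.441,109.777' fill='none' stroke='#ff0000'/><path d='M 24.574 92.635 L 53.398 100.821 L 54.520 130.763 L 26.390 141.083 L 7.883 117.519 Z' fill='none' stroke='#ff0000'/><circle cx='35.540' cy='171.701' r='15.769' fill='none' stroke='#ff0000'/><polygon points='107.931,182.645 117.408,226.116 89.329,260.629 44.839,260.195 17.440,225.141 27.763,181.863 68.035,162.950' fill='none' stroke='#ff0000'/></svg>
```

Since the viewBox matches the mm dimensions, user units are millimetres directly. The only transform is the Y-flip y_m = 286.376 − y_svg.

Shape 1 is a quadratic bezier drawn with `<path>`. Its stroke #ff0000 means score at S555, F1668. After flipping Y the toolpath is (21.795,231.373) → (43.982,205.688) → (67.149,177.461) → (91.297,146.694) → (116.426,113.385) → (142.536,77.535).

Shape 2 is a regular polygon drawn with `<polygon>`. Its stroke #ff0000 means score at S555, F1668. After flipping Y the toolpath is (83.336,205.049) → (72.113,204.738) → (63.956,212.455) → (63.645,223.678) → (71.362,231.835) → (82.585,232.146) → (90.742,224.429) → (91.053,213.206) → (83.336,205.049), returning to the start.

Shape 3 is a regular polygon drawn with `<polygon>`. Its stroke #ff0000 means score at S555, F1668. After flipping Y the toolpath is (22.425,172.347) → (16.521,176.754) → (18.889,183.731) → (26.255,183.635) → (28.441,176.599) → (22.425,172.347), returning to the start.

Shape 4 is a regular polygon drawn with `<path>`. Its stroke #ff0000 means score at S555, F1668. After flipping Y the toolpath is (24.574,193.741) → (53.398,185.555) → (54.520,155.613) → (26.390,145.293) → (7.883,168.857) → (24.574,193.741), returning to the start.

Shape 5 is a circle drawn with `<circle>`. Its stroke #ff0000 means score at S555, F1668. After flipping Y the toolpath is (51.309,114.675) → (48.297,123.944) → (40.413,129.672) → (30.667,129.672) → (22.783,123.944) → (19.771,114.675) → (22.783,105.406) → (30.667,99.678) → (40.413,99.678) → (48.297,105.406) → (51.309,114.675), returning to the start.

Shape 6 is a regular polygon drawn with `<polygon>`. Its stroke #ff0000 means score at S555, F1668. After flipping Y the toolpath is (107.931,103.731) → (117.408,60.260) → (89.329,25.747) → (44.839,26.181) → (17.440,61.235) → (27.763,104.513) → (68.035,123.426) → (107.931,103.731), returning to the start.

G21
G90
G00 X21.795 Y231.373
M3 S555
G1 X43.982 Y205.688 F1668
G1 X67.149 Y177.461
G1 X91.297 Y146.694
G1 X116.426 Y113.385
G1 X142.536 Y77.535
M5
G00 X83.336 Y205.049
M3 S555
G1 X72.113 Y204.738 F1668
G1 X63.956 Y212.455
G1 X63.645 Y223.678
G1 X71.362 Y231.835
G1 X82.585 Y232.146
G1 X90.742 Y224.429
G1 X91.053 Y213.206
G1 X83.336 Y205.049
M5
G00 X22.425 Y172.347
M3 S555
G1 X16.521 Y176.754 F1668
G1 X18.889 Y183.731
G1 X26.255 Y183.635
G1 X28.441 Y176.599
G1 X22.425 Y172.347
M5
G00 X24.574 Y193.741
M3 S555
G1 X53.398 Y185.555 F1668
G1 X54.520 Y155.613
G1 X26.390 Y145.293
G1 X7.883 Y168.857
G1 X24.574 Y193.741
M5
G00 X51.309 Y114.675
M3 S555
G1 X48.297 Y123.944 F1668
G1 X40.413 Y129.672
G1 X30.667 Y129.672
G1 X22.783 Y123.944
G1 X19.771 Y114.675
G1 X22.783 Y105.406
G1 X30.667 Y99.678
G1 X40.413 Y99.678
G1 X48.297 Y105.406
G1 X51.309 Y114.675
M5
G00 X107.931 Y103.731
M3 S555
G1 X117.408 Y60.260 F1668
G1 X89.329 Y25.747
G1 X44.839 Y26.181
G1 X17.440 Y61.235
G1 X27.763 Y104.513
G1 X68.035 Y123.426
G1 X107.931 Y103.731
M5
G00 X0.000 Y0.000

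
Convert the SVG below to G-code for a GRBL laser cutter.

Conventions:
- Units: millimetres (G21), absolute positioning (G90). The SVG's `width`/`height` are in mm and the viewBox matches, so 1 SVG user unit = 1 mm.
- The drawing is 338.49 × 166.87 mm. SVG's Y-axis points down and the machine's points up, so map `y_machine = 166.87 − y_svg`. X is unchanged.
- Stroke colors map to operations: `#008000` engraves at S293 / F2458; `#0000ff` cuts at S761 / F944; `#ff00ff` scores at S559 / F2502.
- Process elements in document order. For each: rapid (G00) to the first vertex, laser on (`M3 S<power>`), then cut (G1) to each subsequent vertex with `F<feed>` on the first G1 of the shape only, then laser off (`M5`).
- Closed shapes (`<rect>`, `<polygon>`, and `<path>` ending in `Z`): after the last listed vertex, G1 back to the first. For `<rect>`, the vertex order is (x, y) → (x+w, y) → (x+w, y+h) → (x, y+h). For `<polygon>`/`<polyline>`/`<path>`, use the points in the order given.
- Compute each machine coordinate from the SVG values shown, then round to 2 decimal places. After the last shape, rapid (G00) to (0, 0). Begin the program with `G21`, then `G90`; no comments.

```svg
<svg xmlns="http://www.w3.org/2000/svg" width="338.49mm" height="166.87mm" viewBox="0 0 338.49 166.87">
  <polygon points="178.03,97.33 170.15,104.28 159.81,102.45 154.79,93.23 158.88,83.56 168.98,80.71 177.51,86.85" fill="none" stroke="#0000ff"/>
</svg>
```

viewBox `0 0 338.49 166.87` with mm width/height → 1 unit = 1 mm. Flip: y_m = 166.87 − y_svg.

**Shape 1** — `<polygon>` regular polygon, stroke `#0000ff` → cut (S761, F944). Machine vertices: (178.03,69.54) → (170.15,62.59) → (159.81,64.42) → (154.79,73.64) → (158.88,83.31) → (168.98,86.16) → (177.51,80.02) → (178.03,69.54). Closed: final G1 returns to the first vertex.

G21
G90
G00 X178.03 Y69.54
M3 S761
G1 X170.15 Y62.59 F944
G1 X159.81 Y64.42
G1 X154.79 Y73.64
G1 X158.88 Y83.31
G1 X168.98 Y86.16
G1 X177.51 Y80.02
G1 X178.03 Y69.54
M5
G00 X0.00 Y0.00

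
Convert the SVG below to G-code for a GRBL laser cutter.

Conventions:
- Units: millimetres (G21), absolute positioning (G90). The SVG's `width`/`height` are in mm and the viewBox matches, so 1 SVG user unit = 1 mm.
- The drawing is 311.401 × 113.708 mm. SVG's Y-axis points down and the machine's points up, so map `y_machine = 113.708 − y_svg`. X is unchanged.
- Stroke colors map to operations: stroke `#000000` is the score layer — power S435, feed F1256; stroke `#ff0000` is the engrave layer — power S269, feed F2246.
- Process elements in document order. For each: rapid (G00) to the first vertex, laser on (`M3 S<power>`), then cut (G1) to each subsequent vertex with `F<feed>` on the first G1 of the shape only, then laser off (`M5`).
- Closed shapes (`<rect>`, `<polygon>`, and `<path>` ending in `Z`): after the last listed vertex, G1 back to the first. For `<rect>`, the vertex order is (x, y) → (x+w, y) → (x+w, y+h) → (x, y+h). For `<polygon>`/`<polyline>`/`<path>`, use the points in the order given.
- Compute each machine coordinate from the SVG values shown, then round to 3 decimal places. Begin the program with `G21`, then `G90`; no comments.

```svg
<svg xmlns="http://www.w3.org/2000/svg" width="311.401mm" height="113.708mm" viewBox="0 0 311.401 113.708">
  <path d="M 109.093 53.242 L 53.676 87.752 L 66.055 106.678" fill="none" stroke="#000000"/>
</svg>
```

viewBox `0 0 311.401 113.708` with mm width/height → 1 unit = 1 mm. Flip: y_m = 113.708 − y_svg.

**Shape 1** — `<path>` open polyline, stroke `#000000` → score (S435, F1256). Machine vertices: (109.093,60.466) → (53.676,25.956) → (66.055,7.030). Open path.

G21
G90
G00 X109.093 Y60.466
M3 S435
G1 X53.676 Y25.956 F1256
G1 X66.055 Y7.030
M5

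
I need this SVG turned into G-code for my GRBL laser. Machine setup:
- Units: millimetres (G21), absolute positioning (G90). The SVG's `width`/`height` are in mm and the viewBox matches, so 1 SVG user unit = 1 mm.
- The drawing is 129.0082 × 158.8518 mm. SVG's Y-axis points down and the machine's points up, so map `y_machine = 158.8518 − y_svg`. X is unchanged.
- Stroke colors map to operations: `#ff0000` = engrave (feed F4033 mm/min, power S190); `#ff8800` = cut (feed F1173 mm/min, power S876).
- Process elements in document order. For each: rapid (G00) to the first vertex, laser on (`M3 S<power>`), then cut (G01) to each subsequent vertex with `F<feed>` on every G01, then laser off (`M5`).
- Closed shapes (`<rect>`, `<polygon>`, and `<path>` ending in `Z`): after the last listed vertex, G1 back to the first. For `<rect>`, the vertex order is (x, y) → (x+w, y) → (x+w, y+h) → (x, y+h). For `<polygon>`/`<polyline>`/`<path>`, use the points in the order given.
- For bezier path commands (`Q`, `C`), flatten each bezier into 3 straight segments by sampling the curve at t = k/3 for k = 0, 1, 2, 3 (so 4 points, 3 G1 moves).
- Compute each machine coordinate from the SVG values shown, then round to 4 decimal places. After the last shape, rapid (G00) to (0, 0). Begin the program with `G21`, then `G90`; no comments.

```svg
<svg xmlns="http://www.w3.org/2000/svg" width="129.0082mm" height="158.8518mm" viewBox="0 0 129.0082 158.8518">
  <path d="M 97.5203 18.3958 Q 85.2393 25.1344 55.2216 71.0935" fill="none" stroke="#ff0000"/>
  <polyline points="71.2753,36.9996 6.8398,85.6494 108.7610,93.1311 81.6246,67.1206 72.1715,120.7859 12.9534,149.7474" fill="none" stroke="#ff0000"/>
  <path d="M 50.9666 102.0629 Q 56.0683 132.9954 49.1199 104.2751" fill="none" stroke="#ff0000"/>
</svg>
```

G21
G90
G00 X97.5203 Y140.4560
M3 S190
G01 X87.3622 Y131.6058 F4033
G01 X73.2627 Y114.0399 F4033
G01 X55.2216 Y87.7583 F4033
M5
G00 X71.2753 Y121.8522
M3 S190
G01 X6.8398 Y73.2024 F4033
G01 X108.7610 Y65.7207 F4033
G01 X81.6246 Y91.7312 F4033
G01 X72.1715 Y38.0659 F4033
G01 X12.9534 Y9.1044 F4033
M5
G00 X50.9666 Y56.7889
M3 S190
G01 X53.0288 Y42.7953 F4033
G01 X52.4133 Y42.0579 F4033
G01 X49.1199 Y54.5767 F4033
M5
G00 X0.0000 Y0.0000

1 u = 1 mm; y_m = 158.8518 − y.

[1] `<path>` quadratic bezier, #ff0000→engrave S190 F4033: (97.5203,140.4560) → (87.3622,131.6058) → (73.2627,114.0399) → (55.2216,87.7583)

[2] `<polyline>` open polyline, #ff0000→engrave S190 F4033: (71.2753,121.8522) → (6.8398,73.2024) → (108.7610,65.7207) → (81.6246,91.7312) → (72.1715,38.0659) → (12.9534,9.1044)

[3] `<path>` quadratic bezier, #ff0000→engrave S190 F4033: (50.9666,56.7889) → (53.0288,42.7953) → (52.4133,42.0579) → (49.1199,54.5767)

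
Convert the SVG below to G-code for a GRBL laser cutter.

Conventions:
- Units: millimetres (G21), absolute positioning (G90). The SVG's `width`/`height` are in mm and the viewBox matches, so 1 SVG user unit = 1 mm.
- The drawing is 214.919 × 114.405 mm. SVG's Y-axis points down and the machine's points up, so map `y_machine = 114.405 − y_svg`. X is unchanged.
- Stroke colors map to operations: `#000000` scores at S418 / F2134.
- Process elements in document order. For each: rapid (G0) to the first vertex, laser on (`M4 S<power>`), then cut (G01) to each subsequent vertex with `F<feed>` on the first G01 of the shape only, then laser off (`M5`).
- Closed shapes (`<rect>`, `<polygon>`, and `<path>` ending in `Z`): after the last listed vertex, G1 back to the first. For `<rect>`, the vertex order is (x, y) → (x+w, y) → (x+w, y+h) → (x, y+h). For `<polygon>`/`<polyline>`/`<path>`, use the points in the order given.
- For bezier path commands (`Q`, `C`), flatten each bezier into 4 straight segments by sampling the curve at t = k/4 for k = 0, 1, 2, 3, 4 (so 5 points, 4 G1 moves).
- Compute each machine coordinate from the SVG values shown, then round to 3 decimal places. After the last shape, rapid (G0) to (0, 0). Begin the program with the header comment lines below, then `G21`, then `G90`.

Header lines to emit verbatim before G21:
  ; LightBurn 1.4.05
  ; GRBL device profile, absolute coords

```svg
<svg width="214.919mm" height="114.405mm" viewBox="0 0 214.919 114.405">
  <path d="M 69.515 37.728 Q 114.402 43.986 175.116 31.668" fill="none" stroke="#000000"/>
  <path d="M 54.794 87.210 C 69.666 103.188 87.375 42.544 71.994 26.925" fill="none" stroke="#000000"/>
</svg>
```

Since the viewBox matches the mm dimensions, user units are millimetres directly. The only transform is the Y-flip y_m = 114.405 − y_svg.

Shape 1 is a quadratic bezier drawn with `<path>`. Its stroke #000000 means score at S418, F2134. After flipping Y the toolpath is (69.515,76.677) → (92.948,74.709) → (118.359,75.063) → (145.748,77.739) → (175.116,82.737).

Shape 2 is a cubic bezier drawn with `<path>`. Its stroke #000000 means score at S418, F2134. After flipping Y the toolpath is (54.794,27.195) → (65.919,27.677) → (74.739,45.489) → (77.887,69.224) → (71.994,87.480).

; LightBurn 1.4.05
; GRBL device profile, absolute coords
G21
G90
G0 X69.515 Y76.677
M4 S418
G01 X92.948 Y74.709 F2134
G01 X118.359 Y75.063
G01 X145.748 Y77.739
G01 X175.116 Y82.737
M5
G0 X54.794 Y27.195
M4 S418
G01 X65.919 Y27.677 F2134
G01 X74.739 Y45.489
G01 X77.887 Y69.224
G01 X71.994 Y87.480
M5
G0 X0.000 Y0.000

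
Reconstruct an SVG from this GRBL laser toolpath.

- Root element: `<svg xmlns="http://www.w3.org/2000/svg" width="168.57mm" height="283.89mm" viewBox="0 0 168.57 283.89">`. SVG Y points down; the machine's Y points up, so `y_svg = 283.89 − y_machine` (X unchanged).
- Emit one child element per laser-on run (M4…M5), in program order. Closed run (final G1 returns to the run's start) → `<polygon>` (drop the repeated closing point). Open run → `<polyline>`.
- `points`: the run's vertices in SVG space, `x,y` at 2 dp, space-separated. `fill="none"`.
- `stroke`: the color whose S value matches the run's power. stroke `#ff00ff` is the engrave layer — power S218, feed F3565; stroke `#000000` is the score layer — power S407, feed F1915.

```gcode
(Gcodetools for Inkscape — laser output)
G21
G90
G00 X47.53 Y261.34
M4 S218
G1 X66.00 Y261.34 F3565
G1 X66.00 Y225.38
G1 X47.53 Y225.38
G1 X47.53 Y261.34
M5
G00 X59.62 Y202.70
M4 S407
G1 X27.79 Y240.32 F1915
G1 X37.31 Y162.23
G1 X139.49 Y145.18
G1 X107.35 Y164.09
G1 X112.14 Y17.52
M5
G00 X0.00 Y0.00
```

<svg xmlns="http://www.w3.org/2000/svg" width="168.57mm" height="283.89mm" viewBox="0 0 168.57 283.89">
  <polygon points="47.53,22.55 66.00,22.55 66.00,58.51 47.53,58.51" fill="none" stroke="#ff00ff"/>
  <polyline points="59.62,81.19 27.79,43.57 37.31,121.66 139.49,138.71 107.35,119.80 112.14,266.37" fill="none" stroke="#000000"/>
</svg>

Each laser-on run becomes one SVG element. Flip Y back into SVG space with y_svg = 283.89 − y_machine.

Run 1: power S218 maps to stroke `#ff00ff` (engrave). The run returns to its start, so emit a `<polygon>` with points (Y-flipped): 47.53,22.55 66.00,22.55 66.00,58.51 47.53,58.51.

Run 2: the run's S407 means `#000000` (score). The run is open, so emit a `<polyline>` with points (Y-flipped): 59.62,81.19 27.79,43.57 37.31,121.66 139.49,138.71 107.35,119.80 112.14,266.37.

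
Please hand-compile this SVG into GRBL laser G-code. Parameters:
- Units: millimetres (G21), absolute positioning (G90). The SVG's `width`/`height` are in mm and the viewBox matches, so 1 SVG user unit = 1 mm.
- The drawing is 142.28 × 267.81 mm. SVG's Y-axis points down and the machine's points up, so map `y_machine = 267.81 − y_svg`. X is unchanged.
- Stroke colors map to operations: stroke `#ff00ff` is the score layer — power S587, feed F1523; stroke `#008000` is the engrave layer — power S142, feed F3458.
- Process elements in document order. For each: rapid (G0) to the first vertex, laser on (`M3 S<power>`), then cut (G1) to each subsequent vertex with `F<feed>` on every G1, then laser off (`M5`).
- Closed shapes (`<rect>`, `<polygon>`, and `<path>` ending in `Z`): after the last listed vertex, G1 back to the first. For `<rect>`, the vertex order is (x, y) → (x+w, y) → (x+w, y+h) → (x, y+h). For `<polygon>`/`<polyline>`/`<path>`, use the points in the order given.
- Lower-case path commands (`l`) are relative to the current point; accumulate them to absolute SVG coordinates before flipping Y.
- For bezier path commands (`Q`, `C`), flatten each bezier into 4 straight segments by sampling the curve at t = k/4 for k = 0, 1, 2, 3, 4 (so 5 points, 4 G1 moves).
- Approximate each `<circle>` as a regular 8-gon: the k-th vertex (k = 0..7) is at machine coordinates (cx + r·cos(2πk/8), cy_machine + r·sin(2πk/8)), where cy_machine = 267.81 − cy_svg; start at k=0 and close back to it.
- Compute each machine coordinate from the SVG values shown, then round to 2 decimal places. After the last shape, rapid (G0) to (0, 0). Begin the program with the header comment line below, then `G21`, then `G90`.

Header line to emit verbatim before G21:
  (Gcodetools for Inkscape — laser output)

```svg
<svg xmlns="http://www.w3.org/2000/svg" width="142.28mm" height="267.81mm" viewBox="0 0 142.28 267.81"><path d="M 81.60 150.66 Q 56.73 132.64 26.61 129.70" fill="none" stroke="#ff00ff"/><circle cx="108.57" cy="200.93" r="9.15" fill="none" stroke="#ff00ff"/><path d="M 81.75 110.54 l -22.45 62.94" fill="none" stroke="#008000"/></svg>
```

(Gcodetools for Inkscape — laser output)
G21
G90
G0 X81.60 Y117.15
M3 S587
G1 X68.84 Y125.22 F1523
G1 X55.42 Y131.40 F1523
G1 X41.34 Y135.70 F1523
G1 X26.61 Y138.11 F1523
M5
G0 X117.72 Y66.88
M3 S587
G1 X115.04 Y73.35 F1523
G1 X108.57 Y76.03 F1523
G1 X102.10 Y73.35 F1523
G1 X99.42 Y66.88 F1523
G1 X102.10 Y60.41 F1523
G1 X108.57 Y57.73 F1523
G1 X115.04 Y60.41 F1523
G1 X117.72 Y66.88 F1523
M5
G0 X81.75 Y157.27
M3 S142
G1 X59.30 Y94.33 F3458
M5
G0 X0.00 Y0.00

1 u = 1 mm; y_m = 267.81 − y.

[1] `<path>` quadratic bezier, #ff00ff→score S587 F1523: (81.60,117.15) → (68.84,125.22) → (55.42,131.40) → (41.34,135.70) → (26.61,138.11)

[2] `<circle>` circle, #ff00ff→score S587 F1523: (117.72,66.88) → (115.04,73.35) → (108.57,76.03) → (102.10,73.35) → (99.42,66.88) → (102.10,60.41) → (108.57,57.73) → (115.04,60.41) → (117.72,66.88) (closed)

[3] `<path>` line segment, #008000→engrave S142 F3458: (81.75,157.27) → (59.30,94.33)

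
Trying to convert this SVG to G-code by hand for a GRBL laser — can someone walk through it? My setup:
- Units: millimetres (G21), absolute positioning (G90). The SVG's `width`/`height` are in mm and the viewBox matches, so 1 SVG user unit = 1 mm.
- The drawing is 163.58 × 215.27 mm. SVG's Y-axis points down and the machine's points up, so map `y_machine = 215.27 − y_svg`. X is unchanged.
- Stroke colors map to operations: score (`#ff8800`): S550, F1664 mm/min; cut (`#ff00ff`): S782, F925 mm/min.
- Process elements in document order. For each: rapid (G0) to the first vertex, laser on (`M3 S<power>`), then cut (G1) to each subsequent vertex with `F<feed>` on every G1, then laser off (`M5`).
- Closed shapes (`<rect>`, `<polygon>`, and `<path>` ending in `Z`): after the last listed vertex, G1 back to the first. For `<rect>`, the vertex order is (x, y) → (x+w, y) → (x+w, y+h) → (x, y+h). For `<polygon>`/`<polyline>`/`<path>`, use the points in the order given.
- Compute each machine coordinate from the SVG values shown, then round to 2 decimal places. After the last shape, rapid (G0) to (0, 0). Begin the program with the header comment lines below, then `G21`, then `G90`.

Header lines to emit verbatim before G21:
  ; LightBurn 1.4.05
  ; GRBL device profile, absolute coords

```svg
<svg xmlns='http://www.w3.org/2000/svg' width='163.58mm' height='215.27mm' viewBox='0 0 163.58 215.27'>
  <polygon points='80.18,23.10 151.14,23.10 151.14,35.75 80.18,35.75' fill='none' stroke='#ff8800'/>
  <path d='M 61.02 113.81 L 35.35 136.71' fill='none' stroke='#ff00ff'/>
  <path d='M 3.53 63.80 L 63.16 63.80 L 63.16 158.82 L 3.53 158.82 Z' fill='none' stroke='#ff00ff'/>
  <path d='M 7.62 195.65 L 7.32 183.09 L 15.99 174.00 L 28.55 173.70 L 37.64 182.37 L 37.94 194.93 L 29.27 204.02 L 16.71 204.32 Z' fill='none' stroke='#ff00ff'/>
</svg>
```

viewBox `0 0 163.58 215.27` with mm width/height → 1 unit = 1 mm. Flip: y_m = 215.27 − y_svg.

**Shape 1** — `<polygon>` rectangle, stroke `#ff8800` → score (S550, F1664). Machine vertices: (80.18,192.17) → (151.14,192.17) → (151.14,179.52) → (80.18,179.52) → (80.18,192.17). Closed: final G1 returns to the first vertex.

**Shape 2** — `<path>` line segment, stroke `#ff00ff` → cut (S782, F925). Machine vertices: (61.02,101.46) → (35.35,78.56). Open path.

**Shape 3** — `<path>` rectangle, stroke `#ff00ff` → cut (S782, F925). Machine vertices: (3.53,151.47) → (63.16,151.47) → (63.16,56.45) → (3.53,56.45) → (3.53,151.47). Closed: final G1 returns to the first vertex.

**Shape 4** — `<path>` regular polygon, stroke `#ff00ff` → cut (S782, F925). Machine vertices: (7.62,19.62) → (7.32,32.18) → (15.99,41.27) → (28.55,41.57) → (37.64,32.90) → (37.94,20.34) → (29.27,11.25) → (16.71,10.95) → (7.62,19.62). Closed: final G1 returns to the first vertex.

; LightBurn 1.4.05
; GRBL device profile, absolute coords
G21
G90
G0 X80.18 Y192.17
M3 S550
G1 X151.14 Y192.17 F1664
G1 X151.14 Y179.52 F1664
G1 X80.18 Y179.52 F1664
G1 X80.18 Y192.17 F1664
M5
G0 X61.02 Y101.46
M3 S782
G1 X35.35 Y78.56 F925
M5
G0 X3.53 Y151.47
M3 S782
G1 X63.16 Y151.47 F925
G1 X63.16 Y56.45 F925
G1 X3.53 Y56.45 F925
G1 X3.53 Y151.47 F925
M5
G0 X7.62 Y19.62
M3 S782
G1 X7.32 Y32.18 F925
G1 X15.99 Y41.27 F925
G1 X28.55 Y41.57 F925
G1 X37.64 Y32.90 F925
G1 X37.94 Y20.34 F925
G1 X29.27 Y11.25 F925
G1 X16.71 Y10.95 F925
G1 X7.62 Y19.62 F925
M5
G0 X0.00 Y0.00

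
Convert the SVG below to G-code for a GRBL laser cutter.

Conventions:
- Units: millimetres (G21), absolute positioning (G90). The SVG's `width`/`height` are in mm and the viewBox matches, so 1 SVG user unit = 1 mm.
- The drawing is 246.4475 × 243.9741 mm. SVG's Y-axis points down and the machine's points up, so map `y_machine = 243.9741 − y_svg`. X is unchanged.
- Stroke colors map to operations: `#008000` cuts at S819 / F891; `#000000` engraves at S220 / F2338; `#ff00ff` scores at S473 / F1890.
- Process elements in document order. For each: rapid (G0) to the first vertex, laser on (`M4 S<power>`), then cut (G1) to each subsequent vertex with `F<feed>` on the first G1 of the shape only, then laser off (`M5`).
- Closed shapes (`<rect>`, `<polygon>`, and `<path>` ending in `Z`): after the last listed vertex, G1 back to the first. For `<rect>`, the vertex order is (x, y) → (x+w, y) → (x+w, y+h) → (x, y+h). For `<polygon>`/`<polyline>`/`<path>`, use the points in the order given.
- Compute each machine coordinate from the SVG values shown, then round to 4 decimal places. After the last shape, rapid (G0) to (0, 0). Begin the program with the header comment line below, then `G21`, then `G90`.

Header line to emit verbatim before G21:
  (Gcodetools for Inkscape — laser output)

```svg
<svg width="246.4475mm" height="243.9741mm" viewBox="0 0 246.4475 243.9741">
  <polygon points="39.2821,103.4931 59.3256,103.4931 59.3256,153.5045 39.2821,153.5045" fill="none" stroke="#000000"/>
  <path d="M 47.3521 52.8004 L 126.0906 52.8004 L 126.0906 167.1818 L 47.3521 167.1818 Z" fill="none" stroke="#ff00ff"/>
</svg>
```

viewBox `0 0 246.4475 243.9741` with mm width/height → 1 unit = 1 mm. Flip: y_m = 243.9741 − y_svg.

**Shape 1** — `<polygon>` rectangle, stroke `#000000` → engrave (S220, F2338). Machine vertices: (39.2821,140.4810) → (59.3256,140.4810) → (59.3256,90.4696) → (39.2821,90.4696) → (39.2821,140.4810). Closed: final G1 returns to the first vertex.

**Shape 2** — `<path>` rectangle, stroke `#ff00ff` → score (S473, F1890). Machine vertices: (47.3521,191.1737) → (126.0906,191.1737) → (126.0906,76.7923) → (47.3521,76.7923) → (47.3521,191.1737). Closed: final G1 returns to the first vertex.

(Gcodetools for Inkscape — laser output)
G21
G90
G0 X39.2821 Y140.4810
M4 S220
G1 X59.3256 Y140.4810 F2338
G1 X59.3256 Y90.4696
G1 X39.2821 Y90.4696
G1 X39.2821 Y140.4810
M5
G0 X47.3521 Y191.1737
M4 S473
G1 X126.0906 Y191.1737 F1890
G1 X126.0906 Y76.7923
G1 X47.3521 Y76.7923
G1 X47.3521 Y191.1737
M5
G0 X0.0000 Y0.0000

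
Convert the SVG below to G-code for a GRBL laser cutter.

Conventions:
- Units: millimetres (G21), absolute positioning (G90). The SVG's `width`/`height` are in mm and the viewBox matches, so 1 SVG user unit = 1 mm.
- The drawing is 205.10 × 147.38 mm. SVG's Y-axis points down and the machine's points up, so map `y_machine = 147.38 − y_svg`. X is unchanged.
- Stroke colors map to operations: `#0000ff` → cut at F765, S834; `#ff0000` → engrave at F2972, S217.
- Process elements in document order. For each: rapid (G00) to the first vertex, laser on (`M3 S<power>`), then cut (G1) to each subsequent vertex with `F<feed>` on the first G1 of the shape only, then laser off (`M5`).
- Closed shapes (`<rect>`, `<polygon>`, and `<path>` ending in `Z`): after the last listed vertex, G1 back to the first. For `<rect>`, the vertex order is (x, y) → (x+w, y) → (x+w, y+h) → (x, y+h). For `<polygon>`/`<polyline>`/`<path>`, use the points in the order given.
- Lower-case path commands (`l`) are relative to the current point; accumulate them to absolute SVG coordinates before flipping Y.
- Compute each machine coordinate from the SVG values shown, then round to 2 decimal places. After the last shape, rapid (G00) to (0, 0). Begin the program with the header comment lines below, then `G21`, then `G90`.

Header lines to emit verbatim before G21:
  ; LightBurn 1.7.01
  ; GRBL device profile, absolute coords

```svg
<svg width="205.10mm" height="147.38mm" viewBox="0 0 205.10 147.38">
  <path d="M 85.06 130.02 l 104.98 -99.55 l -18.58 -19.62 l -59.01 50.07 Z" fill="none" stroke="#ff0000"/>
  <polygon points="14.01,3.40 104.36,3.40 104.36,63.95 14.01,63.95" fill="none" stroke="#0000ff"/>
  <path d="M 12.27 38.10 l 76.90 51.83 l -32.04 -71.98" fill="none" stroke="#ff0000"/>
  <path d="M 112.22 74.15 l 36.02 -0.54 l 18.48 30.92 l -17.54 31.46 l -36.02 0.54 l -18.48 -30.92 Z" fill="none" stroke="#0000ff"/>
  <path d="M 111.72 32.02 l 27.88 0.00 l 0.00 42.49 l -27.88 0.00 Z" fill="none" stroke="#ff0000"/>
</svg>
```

viewBox `0 0 205.10 147.38` with mm width/height → 1 unit = 1 mm. Flip: y_m = 147.38 − y_svg.

**Shape 1** — `<path>` closed polygon, stroke `#ff0000` → engrave (S217, F2972). Machine vertices: (85.06,17.36) → (190.04,116.91) → (171.46,136.53) → (112.45,86.46) → (85.06,17.36). Closed: final G1 returns to the first vertex.

**Shape 2** — `<polygon>` rectangle, stroke `#0000ff` → cut (S834, F765). Machine vertices: (14.01,143.98) → (104.36,143.98) → (104.36,83.43) → (14.01,83.43) → (14.01,143.98). Closed: final G1 returns to the first vertex.

**Shape 3** — `<path>` open polyline, stroke `#ff0000` → engrave (S217, F2972). Machine vertices: (12.27,109.28) → (89.17,57.45) → (57.13,129.43). Open path.

**Shape 4** — `<path>` regular polygon, stroke `#0000ff` → cut (S834, F765). Machine vertices: (112.22,73.23) → (148.24,73.77) → (166.72,42.85) → (149.18,11.39) → (113.16,10.85) → (94.68,41.77) → (112.22,73.23). Closed: final G1 returns to the first vertex.

**Shape 5** — `<path>` rectangle, stroke `#ff0000` → engrave (S217, F2972). Machine vertices: (111.72,115.36) → (139.60,115.36) → (139.60,72.87) → (111.72,72.87) → (111.72,115.36). Closed: final G1 returns to the first vertex.

; LightBurn 1.7.01
; GRBL device profile, absolute coords
G21
G90
G00 X85.06 Y17.36
M3 S217
G1 X190.04 Y116.91 F2972
G1 X171.46 Y136.53
G1 X112.45 Y86.46
G1 X85.06 Y17.36
M5
G00 X14.01 Y143.98
M3 S834
G1 X104.36 Y143.98 F765
G1 X104.36 Y83.43
G1 X14.01 Y83.43
G1 X14.01 Y143.98
M5
G00 X12.27 Y109.28
M3 S217
G1 X89.17 Y57.45 F2972
G1 X57.13 Y129.43
M5
G00 X112.22 Y73.23
M3 S834
G1 X148.24 Y73.77 F765
G1 X166.72 Y42.85
G1 X149.18 Y11.39
G1 X113.16 Y10.85
G1 X94.68 Y41.77
G1 X112.22 Y73.23
M5
G00 X111.72 Y115.36
M3 S217
G1 X139.60 Y115.36 F2972
G1 X139.60 Y72.87
G1 X111.72 Y72.87
G1 X111.72 Y115.36
M5
G00 X0.00 Y0.00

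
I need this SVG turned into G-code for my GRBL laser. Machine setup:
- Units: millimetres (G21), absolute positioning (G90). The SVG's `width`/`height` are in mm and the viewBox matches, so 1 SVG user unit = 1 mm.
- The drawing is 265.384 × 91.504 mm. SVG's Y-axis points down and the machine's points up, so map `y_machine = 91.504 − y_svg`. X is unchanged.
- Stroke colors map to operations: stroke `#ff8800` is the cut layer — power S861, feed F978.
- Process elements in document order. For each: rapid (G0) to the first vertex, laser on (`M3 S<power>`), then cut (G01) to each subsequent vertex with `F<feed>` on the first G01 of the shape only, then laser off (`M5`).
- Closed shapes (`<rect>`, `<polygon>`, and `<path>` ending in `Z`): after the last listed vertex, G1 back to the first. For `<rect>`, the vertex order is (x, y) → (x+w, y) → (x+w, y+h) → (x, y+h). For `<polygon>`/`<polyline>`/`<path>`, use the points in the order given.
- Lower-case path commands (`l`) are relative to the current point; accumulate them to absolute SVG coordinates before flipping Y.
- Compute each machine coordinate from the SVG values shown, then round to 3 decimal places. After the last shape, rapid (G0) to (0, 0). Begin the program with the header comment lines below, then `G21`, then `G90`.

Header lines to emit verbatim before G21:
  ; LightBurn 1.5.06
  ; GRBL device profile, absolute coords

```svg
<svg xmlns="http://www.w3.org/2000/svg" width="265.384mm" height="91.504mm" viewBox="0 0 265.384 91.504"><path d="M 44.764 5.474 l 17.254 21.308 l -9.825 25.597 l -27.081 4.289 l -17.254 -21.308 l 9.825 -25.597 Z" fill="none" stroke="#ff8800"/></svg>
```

; LightBurn 1.5.06
; GRBL device profile, absolute coords
G21
G90
G0 X44.764 Y86.030
M3 S861
G01 X62.018 Y64.722 F978
G01 X52.193 Y39.125
G01 X25.112 Y34.836
G01 X7.858 Y56.144
G01 X17.683 Y81.741
G01 X44.764 Y86.030
M5
G0 X0.000 Y0.000

1 u = 1 mm; y_m = 91.504 − y.

[1] `<path>` regular polygon, #ff8800→cut S861 F978: (44.764,86.030) → (62.018,64.722) → (52.193,39.125) → (25.112,34.836) → (7.858,56.144) → (17.683,81.741) → (44.764,86.030) (closed)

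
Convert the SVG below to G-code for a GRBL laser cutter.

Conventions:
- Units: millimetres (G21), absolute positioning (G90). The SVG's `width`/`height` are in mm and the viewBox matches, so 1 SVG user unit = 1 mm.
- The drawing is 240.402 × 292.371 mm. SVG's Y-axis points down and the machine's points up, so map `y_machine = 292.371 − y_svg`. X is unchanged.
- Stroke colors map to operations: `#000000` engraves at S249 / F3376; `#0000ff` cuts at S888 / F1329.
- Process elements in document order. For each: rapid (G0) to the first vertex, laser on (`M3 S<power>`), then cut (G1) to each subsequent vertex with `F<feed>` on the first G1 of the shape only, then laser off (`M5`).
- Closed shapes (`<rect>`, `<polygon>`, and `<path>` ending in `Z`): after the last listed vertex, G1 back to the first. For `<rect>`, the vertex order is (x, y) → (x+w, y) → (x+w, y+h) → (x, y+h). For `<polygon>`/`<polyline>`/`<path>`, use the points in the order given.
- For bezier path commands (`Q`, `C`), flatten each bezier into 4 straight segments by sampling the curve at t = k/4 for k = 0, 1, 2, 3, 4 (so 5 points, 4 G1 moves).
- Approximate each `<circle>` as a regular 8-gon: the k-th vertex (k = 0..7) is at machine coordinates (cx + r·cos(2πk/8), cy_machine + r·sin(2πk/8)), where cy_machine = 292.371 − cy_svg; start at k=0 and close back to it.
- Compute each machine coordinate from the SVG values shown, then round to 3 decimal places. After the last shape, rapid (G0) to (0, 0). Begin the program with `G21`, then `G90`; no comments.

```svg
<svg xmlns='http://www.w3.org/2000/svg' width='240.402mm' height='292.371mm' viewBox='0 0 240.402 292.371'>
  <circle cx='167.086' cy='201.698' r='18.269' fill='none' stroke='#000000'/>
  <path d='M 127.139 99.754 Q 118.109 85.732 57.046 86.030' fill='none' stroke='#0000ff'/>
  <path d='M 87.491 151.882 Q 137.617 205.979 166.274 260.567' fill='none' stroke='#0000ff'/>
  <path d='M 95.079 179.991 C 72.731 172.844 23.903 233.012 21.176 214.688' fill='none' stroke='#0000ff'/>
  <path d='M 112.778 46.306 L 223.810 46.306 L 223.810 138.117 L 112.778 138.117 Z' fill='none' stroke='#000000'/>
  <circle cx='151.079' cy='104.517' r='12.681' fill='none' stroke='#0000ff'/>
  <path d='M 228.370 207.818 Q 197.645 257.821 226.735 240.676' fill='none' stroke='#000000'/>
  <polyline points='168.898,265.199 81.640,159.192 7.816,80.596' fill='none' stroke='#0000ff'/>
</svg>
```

G21
G90
G0 X185.355 Y90.673
M3 S249
G1 X180.004 Y103.591 F3376
G1 X167.086 Y108.942
G1 X154.168 Y103.591
G1 X148.817 Y90.673
G1 X154.168 Y77.755
G1 X167.086 Y72.404
G1 X180.004 Y77.755
G1 X185.355 Y90.673
M5
G0 X127.139 Y192.617
M3 S888
G1 X119.372 Y198.733 F1329
G1 X105.101 Y203.059
G1 X84.325 Y205.595
G1 X57.046 Y206.341
M5
G0 X87.491 Y140.489
M3 S888
G1 X111.212 Y113.410 F1329
G1 X132.250 Y86.269
G1 X150.604 Y59.067
G1 X166.274 Y31.804
M5
G0 X95.079 Y112.380
M3 S888
G1 X74.487 Y107.397 F1329
G1 X50.770 Y90.840
G1 X30.731 Y76.379
G1 X21.176 Y77.683
M5
G0 X112.778 Y246.065
M3 S249
G1 X223.810 Y246.065 F3376
G1 X223.810 Y154.254
G1 X112.778 Y154.254
G1 X112.778 Y246.065
M5
G0 X163.760 Y187.854
M3 S888
G1 X160.046 Y196.821 F1329
G1 X151.079 Y200.535
G1 X142.112 Y196.821
G1 X138.398 Y187.854
G1 X142.112 Y178.887
G1 X151.079 Y175.173
G1 X160.046 Y178.887
G1 X163.760 Y187.854
M5
G0 X228.370 Y84.553
M3 S249
G1 X216.746 Y63.748 F3376
G1 X212.599 Y51.337
G1 X215.928 Y47.319
G1 X226.735 Y51.695
M5
G0 X168.898 Y27.172
M3 S888
G1 X81.640 Y133.179 F1329
G1 X7.816 Y211.775
M5
G0 X0.000 Y0.000

Since the viewBox matches the mm dimensions, user units are millimetres directly. The only transform is the Y-flip y_m = 292.371 − y_svg.

Shape 1 is a circle drawn with `<circle>`. Its stroke #000000 means engrave at S249, F3376. After flipping Y the toolpath is (185.355,90.673) → (180.004,103.591) → (167.086,108.942) → (154.168,103.591) → (148.817,90.673) → (154.168,77.755) → (167.086,72.404) → (180.004,77.755) → (185.355,90.673), returning to the start.

Shape 2 is a quadratic bezier drawn with `<path>`. Its stroke #0000ff means cut at S888, F1329. After flipping Y the toolpath is (127.139,192.617) → (119.372,198.733) → (105.101,203.059) → (84.325,205.595) → (57.046,206.341).

Shape 3 is a quadratic bezier drawn with `<path>`. Its stroke #0000ff means cut at S888, F1329. After flipping Y the toolpath is (87.491,140.489) → (111.212,113.410) → (132.250,86.269) → (150.604,59.067) → (166.274,31.804).

Shape 4 is a cubic bezier drawn with `<path>`. Its stroke #0000ff means cut at S888, F1329. After flipping Y the toolpath is (95.079,112.380) → (74.487,107.397) → (50.770,90.840) → (30.731,76.379) → (21.176,77.683).

Shape 5 is a rectangle drawn with `<path>`. Its stroke #000000 means engrave at S249, F3376. After flipping Y the toolpath is (112.778,246.065) → (223.810,246.065) → (223.810,154.254) → (112.778,154.254) → (112.778,246.065), returning to the start.

Shape 6 is a circle drawn with `<circle>`. Its stroke #0000ff means cut at S888, F1329. After flipping Y the toolpath is (163.760,187.854) → (160.046,196.821) → (151.079,200.535) → (142.112,196.821) → (138.398,187.854) → (142.112,178.887) → (151.079,175.173) → (160.046,178.887) → (163.760,187.854), returning to the start.

Shape 7 is a quadratic bezier drawn with `<path>`. Its stroke #000000 means engrave at S249, F3376. After flipping Y the toolpath is (228.370,84.553) → (216.746,63.748) → (212.599,51.337) → (215.928,47.319) → (226.735,51.695).

Shape 8 is a open polyline drawn with `<polyline>`. Its stroke #0000ff means cut at S888, F1329. After flipping Y the toolpath is (168.898,27.172) → (81.640,133.179) → (7.816,211.775).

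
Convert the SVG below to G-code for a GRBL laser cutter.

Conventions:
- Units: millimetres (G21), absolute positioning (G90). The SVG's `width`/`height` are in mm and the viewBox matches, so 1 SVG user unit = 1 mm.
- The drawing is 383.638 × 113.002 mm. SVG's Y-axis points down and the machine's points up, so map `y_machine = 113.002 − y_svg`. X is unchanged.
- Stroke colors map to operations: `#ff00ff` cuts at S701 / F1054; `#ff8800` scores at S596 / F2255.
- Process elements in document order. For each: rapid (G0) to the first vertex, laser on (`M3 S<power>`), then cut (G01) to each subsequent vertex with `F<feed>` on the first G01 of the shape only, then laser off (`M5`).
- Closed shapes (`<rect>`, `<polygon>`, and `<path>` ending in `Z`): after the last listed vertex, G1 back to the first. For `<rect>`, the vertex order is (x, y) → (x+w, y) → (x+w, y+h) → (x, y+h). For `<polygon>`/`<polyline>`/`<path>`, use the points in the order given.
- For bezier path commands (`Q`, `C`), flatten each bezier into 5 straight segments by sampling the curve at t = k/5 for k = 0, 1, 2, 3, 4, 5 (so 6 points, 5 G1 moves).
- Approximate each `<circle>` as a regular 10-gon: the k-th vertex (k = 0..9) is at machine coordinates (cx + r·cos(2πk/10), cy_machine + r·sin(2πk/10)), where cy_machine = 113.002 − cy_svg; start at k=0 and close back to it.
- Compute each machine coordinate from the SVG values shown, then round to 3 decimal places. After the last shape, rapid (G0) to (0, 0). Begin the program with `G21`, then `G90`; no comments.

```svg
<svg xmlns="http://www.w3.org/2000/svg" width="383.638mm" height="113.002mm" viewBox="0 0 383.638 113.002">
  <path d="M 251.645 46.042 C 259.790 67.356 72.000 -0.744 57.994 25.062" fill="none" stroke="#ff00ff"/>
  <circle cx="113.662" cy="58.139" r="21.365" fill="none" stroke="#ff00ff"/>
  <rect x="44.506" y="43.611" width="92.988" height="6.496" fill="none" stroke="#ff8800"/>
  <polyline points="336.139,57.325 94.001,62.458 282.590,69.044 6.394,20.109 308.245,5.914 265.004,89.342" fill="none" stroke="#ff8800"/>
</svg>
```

G21
G90
G0 X251.645 Y66.960
M3 S701
G01 X235.978 Y63.435 F1054
G01 X191.032 Y72.569
G01 X134.556 Y85.565
G01 X84.294 Y93.621
G01 X57.994 Y87.940
M5
G0 X135.027 Y54.863
M3 S701
G01 X130.947 Y67.421 F1054
G01 X120.264 Y75.182
G01 X107.060 Y75.182
G01 X96.377 Y67.421
G01 X92.297 Y54.863
G01 X96.377 Y42.305
G01 X107.060 Y34.544
G01 X120.264 Y34.544
G01 X130.947 Y42.305
G01 X135.027 Y54.863
M5
G0 X44.506 Y69.391
M3 S596
G01 X137.494 Y69.391 F2255
G01 X137.494 Y62.895
G01 X44.506 Y62.895
G01 X44.506 Y69.391
M5
G0 X336.139 Y55.677
M3 S596
G01 X94.001 Y50.544 F2255
G01 X282.590 Y43.958
G01 X6.394 Y92.893
G01 X308.245 Y107.088
G01 X265.004 Y23.660
M5
G0 X0.000 Y0.000

viewBox `0 0 383.638 113.002` with mm width/height → 1 unit = 1 mm. Flip: y_m = 113.002 − y_svg.

**Shape 1** — `<path>` cubic bezier, stroke `#ff00ff` → cut (S701, F1054). Control points (SVG): P0=(251.645,46.042), P1=(259.790,67.356), P2=(72.000,-0.744), P3=(57.994,25.062); sampled at t=k/5. Machine vertices: (251.645,66.960) → (235.978,63.435) → (191.032,72.569) → (134.556,85.565) → (84.294,93.621) → (57.994,87.940). Open path.

**Shape 2** — `<circle>` circle, stroke `#ff00ff` → cut (S701, F1054). Machine vertices: (135.027,54.863) → (130.947,67.421) → (120.264,75.182) → (107.060,75.182) → (96.377,67.421) → (92.297,54.863) → (96.377,42.305) → (107.060,34.544) → (120.264,34.544) → (130.947,42.305) → (135.027,54.863). Closed: final G1 returns to the first vertex.

**Shape 3** — `<rect>` rectangle, stroke `#ff8800` → score (S596, F2255). Machine vertices: (44.506,69.391) → (137.494,69.391) → (137.494,62.895) → (44.506,62.895) → (44.506,69.391). Closed: final G1 returns to the first vertex.

**Shape 4** — `<polyline>` open polyline, stroke `#ff8800` → score (S596, F2255). Machine vertices: (336.139,55.677) → (94.001,50.544) → (282.590,43.958) → (6.394,92.893) → (308.245,107.088) → (265.004,23.660). Open path.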